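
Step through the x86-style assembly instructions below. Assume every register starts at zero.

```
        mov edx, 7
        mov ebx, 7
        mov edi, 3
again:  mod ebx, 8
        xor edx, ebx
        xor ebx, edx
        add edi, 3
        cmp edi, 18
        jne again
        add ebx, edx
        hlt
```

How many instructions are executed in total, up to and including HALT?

mov edx, 7 → edx=7
mov ebx, 7 → ebx=7
mov edi, 3 → edi=3
mod ebx, 8 → ebx=7%8=7
xor edx, ebx → edx=7^7=0
xor ebx, edx → ebx=7^0=7
add edi, 3 → edi=3+3=6
cmp edi, 18  (cmp 6,18)
jne again: taken
mod ebx, 8 → ebx=7%8=7
xor edx, ebx → edx=0^7=7
xor ebx, edx → ebx=7^7=0
add edi, 3 → edi=6+3=9
cmp edi, 18  (cmp 9,18)
jne again: taken
mod ebx, 8 → ebx=0%8=0
xor edx, ebx → edx=7^0=7
xor ebx, edx → ebx=0^7=7
add edi, 3 → edi=9+3=12
cmp edi, 18  (cmp 12,18)
jne again: taken
mod ebx, 8 → ebx=7%8=7
xor edx, ebx → edx=7^7=0
xor ebx, edx → ebx=7^0=7
add edi, 3 → edi=12+3=15
cmp edi, 18  (cmp 15,18)
jne again: taken
mod ebx, 8 → ebx=7%8=7
xor edx, ebx → edx=0^7=7
xor ebx, edx → ebx=7^7=0
add edi, 3 → edi=15+3=18
cmp edi, 18  (cmp 18,18)
jne again: not taken
add ebx, edx → ebx=0+7=7
halt.
Total executed instructions: 35.

35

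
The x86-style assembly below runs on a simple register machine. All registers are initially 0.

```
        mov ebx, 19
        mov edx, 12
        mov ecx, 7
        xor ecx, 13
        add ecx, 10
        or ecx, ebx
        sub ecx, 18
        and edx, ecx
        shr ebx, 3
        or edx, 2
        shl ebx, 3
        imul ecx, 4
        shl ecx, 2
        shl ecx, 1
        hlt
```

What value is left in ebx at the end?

mov ebx, 19 → ebx=19
mov edx, 12 → edx=12
mov ecx, 7 → ecx=7
xor ecx, 13 → ecx=7^13=10
add ecx, 10 → ecx=10+10=20
or ecx, ebx → ecx=20|19=23
sub ecx, 18 → ecx=23-18=5
and edx, ecx → edx=12&5=4
shr ebx, 3 → ebx=19>>3=2
or edx, 2 → edx=4|2=6
shl ebx, 3 → ebx=2<<3=16
imul ecx, 4 → ecx=5*4=20
shl ecx, 2 → ecx=20<<2=80
shl ecx, 1 → ecx=80<<1=160
halt.

16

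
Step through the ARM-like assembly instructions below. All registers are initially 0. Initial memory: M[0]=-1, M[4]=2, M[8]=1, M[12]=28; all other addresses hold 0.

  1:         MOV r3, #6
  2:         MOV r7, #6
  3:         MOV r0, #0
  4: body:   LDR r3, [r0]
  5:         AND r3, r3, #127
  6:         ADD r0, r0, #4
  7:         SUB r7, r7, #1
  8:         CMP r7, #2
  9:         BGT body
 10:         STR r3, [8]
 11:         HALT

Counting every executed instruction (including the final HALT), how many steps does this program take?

MOV r3, #6 → r3=6
MOV r7, #6 → r7=6
MOV r0, #0 → r0=0
LDR r3, [r0] → r3=M[0]=-1
AND r3, r3, #127 → r3=(-1)&127=127
ADD r0, r0, #4 → r0=0+4=4
SUB r7, r7, #1 → r7=6-1=5
CMP r7, #2  (cmp 5,2)
BGT body: taken
LDR r3, [r0] → r3=M[4]=2
AND r3, r3, #127 → r3=2&127=2
ADD r0, r0, #4 → r0=4+4=8
SUB r7, r7, #1 → r7=5-1=4
CMP r7, #2  (cmp 4,2)
BGT body: taken
LDR r3, [r0] → r3=M[8]=1
AND r3, r3, #127 → r3=1&127=1
ADD r0, r0, #4 → r0=8+4=12
SUB r7, r7, #1 → r7=4-1=3
CMP r7, #2  (cmp 3,2)
BGT body: taken
LDR r3, [r0] → r3=M[12]=28
AND r3, r3, #127 → r3=28&127=28
ADD r0, r0, #4 → r0=12+4=16
SUB r7, r7, #1 → r7=3-1=2
CMP r7, #2  (cmp 2,2)
BGT body: not taken
STR r3, [8] → M[8]=28
halt.
Total executed instructions: 29.

29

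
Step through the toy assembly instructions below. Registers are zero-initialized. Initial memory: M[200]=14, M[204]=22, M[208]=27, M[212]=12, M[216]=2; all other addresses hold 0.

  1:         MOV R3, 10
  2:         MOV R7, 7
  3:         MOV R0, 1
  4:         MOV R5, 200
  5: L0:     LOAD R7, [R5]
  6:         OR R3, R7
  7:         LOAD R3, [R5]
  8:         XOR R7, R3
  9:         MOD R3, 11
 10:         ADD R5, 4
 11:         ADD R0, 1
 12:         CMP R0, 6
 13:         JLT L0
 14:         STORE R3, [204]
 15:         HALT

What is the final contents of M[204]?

R3=10
R7=7
R0=1
R5=200
R7=M[200]=14
R3=10|14=14
R3=M[200]=14
R7=14^14=0
R3=14%11=3
R5=200+4=204
R0=1+1=2
CMP R0, 6  (cmp 2,6)
JLT L0: taken
R7=M[204]=22
R3=3|22=23
R3=M[204]=22
R7=22^22=0
R3=22%11=0
R5=204+4=208
R0=2+1=3
CMP R0, 6  (cmp 3,6)
JLT L0: taken
R7=M[208]=27
R3=0|27=27
R3=M[208]=27
R7=27^27=0
R3=27%11=5
R5=208+4=212
R0=3+1=4
CMP R0, 6  (cmp 4,6)
JLT L0: taken
R7=M[212]=12
R3=5|12=13
R3=M[212]=12
R7=12^12=0
R3=12%11=1
R5=212+4=216
R0=4+1=5
CMP R0, 6  (cmp 5,6)
JLT L0: taken
R7=M[216]=2
R3=1|2=3
R3=M[216]=2
R7=2^2=0
R3=2%11=2
R5=216+4=220
R0=5+1=6
CMP R0, 6  (cmp 6,6)
JLT L0: not taken
STORE R3, [204] → M[204]=2
halt.

2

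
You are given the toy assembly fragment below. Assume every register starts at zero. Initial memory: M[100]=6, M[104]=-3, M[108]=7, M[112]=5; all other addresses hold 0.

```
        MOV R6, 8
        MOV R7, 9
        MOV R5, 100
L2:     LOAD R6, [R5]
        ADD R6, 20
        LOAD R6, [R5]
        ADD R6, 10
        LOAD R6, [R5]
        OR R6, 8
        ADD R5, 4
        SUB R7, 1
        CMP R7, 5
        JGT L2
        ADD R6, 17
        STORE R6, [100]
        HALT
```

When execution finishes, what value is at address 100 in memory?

30

MOV R6, 8 → R6=8
MOV R7, 9 → R7=9
MOV R5, 100 → R5=100
LOAD R6, [R5] → R6=M[100]=6
ADD R6, 20 → R6=6+20=26
LOAD R6, [R5] → R6=M[100]=6
ADD R6, 10 → R6=6+10=16
LOAD R6, [R5] → R6=M[100]=6
OR R6, 8 → R6=6|8=14
ADD R5, 4 → R5=100+4=104
SUB R7, 1 → R7=9-1=8
CMP R7, 5  (cmp 8,5)
JGT L2: taken
LOAD R6, [R5] → R6=M[104]=-3
ADD R6, 20 → R6=(-3)+20=17
LOAD R6, [R5] → R6=M[104]=-3
ADD R6, 10 → R6=(-3)+10=7
LOAD R6, [R5] → R6=M[104]=-3
OR R6, 8 → R6=(-3)|8=-3
ADD R5, 4 → R5=104+4=108
SUB R7, 1 → R7=8-1=7
CMP R7, 5  (cmp 7,5)
JGT L2: taken
LOAD R6, [R5] → R6=M[108]=7
ADD R6, 20 → R6=7+20=27
LOAD R6, [R5] → R6=M[108]=7
ADD R6, 10 → R6=7+10=17
LOAD R6, [R5] → R6=M[108]=7
OR R6, 8 → R6=7|8=15
ADD R5, 4 → R5=108+4=112
SUB R7, 1 → R7=7-1=6
CMP R7, 5  (cmp 6,5)
JGT L2: taken
LOAD R6, [R5] → R6=M[112]=5
ADD R6, 20 → R6=5+20=25
LOAD R6, [R5] → R6=M[112]=5
ADD R6, 10 → R6=5+10=15
LOAD R6, [R5] → R6=M[112]=5
OR R6, 8 → R6=5|8=13
ADD R5, 4 → R5=112+4=116
SUB R7, 1 → R7=6-1=5
CMP R7, 5  (cmp 5,5)
JGT L2: not taken
ADD R6, 17 → R6=13+17=30
STORE R6, [100] → M[100]=30
halt.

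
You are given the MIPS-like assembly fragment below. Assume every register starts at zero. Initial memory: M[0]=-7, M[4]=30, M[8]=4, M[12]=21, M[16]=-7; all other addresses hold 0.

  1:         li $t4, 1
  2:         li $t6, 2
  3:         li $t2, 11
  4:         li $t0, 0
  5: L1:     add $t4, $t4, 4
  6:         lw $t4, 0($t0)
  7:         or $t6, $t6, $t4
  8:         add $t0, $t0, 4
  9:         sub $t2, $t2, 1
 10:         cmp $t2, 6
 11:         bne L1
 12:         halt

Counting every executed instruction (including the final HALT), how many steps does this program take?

40

after li $t4, 1: $t4=1
after li $t6, 2: $t6=2
after li $t2, 11: $t2=11
after li $t0, 0: $t0=0
after add $t4, $t4, 4: $t4=1+4=5
after lw $t4, 0($t0): $t4=M[0]=-7
after or $t6, $t6, $t4: $t6=2|(-7)=-5
after add $t0, $t0, 4: $t0=0+4=4
after sub $t2, $t2, 1: $t2=11-1=10
cmp $t2, 6  (cmp 10,6)
bne L1: taken
after add $t4, $t4, 4: $t4=(-7)+4=-3
after lw $t4, 0($t0): $t4=M[4]=30
after or $t6, $t6, $t4: $t6=(-5)|30=-1
after add $t0, $t0, 4: $t0=4+4=8
after sub $t2, $t2, 1: $t2=10-1=9
cmp $t2, 6  (cmp 9,6)
bne L1: taken
after add $t4, $t4, 4: $t4=30+4=34
after lw $t4, 0($t0): $t4=M[8]=4
after or $t6, $t6, $t4: $t6=(-1)|4=-1
after add $t0, $t0, 4: $t0=8+4=12
after sub $t2, $t2, 1: $t2=9-1=8
cmp $t2, 6  (cmp 8,6)
bne L1: taken
after add $t4, $t4, 4: $t4=4+4=8
after lw $t4, 0($t0): $t4=M[12]=21
after or $t6, $t6, $t4: $t6=(-1)|21=-1
after add $t0, $t0, 4: $t0=12+4=16
after sub $t2, $t2, 1: $t2=8-1=7
cmp $t2, 6  (cmp 7,6)
bne L1: taken
after add $t4, $t4, 4: $t4=21+4=25
after lw $t4, 0($t0): $t4=M[16]=-7
after or $t6, $t6, $t4: $t6=(-1)|(-7)=-1
after add $t0, $t0, 4: $t0=16+4=20
after sub $t2, $t2, 1: $t2=7-1=6
cmp $t2, 6  (cmp 6,6)
bne L1: not taken
halt.
Total executed instructions: 40.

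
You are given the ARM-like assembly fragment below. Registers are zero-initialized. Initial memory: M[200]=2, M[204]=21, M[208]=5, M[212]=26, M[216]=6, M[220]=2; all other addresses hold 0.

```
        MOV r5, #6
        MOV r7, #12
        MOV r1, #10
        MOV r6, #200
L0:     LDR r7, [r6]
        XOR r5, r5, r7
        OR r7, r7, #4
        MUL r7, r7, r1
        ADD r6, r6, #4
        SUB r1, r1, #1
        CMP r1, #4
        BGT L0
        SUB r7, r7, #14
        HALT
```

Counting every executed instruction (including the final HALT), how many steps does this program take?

54

after MOV r5, #6: r5=6
after MOV r7, #12: r7=12
after MOV r1, #10: r1=10
after MOV r6, #200: r6=200
after LDR r7, [r6]: r7=M[200]=2
after XOR r5, r5, r7: r5=6^2=4
after OR r7, r7, #4: r7=2|4=6
after MUL r7, r7, r1: r7=6*10=60
after ADD r6, r6, #4: r6=200+4=204
after SUB r1, r1, #1: r1=10-1=9
CMP r1, #4  (cmp 9,4)
BGT L0: taken
after LDR r7, [r6]: r7=M[204]=21
after XOR r5, r5, r7: r5=4^21=17
after OR r7, r7, #4: r7=21|4=21
after MUL r7, r7, r1: r7=21*9=189
after ADD r6, r6, #4: r6=204+4=208
after SUB r1, r1, #1: r1=9-1=8
CMP r1, #4  (cmp 8,4)
BGT L0: taken
after LDR r7, [r6]: r7=M[208]=5
after XOR r5, r5, r7: r5=17^5=20
after OR r7, r7, #4: r7=5|4=5
after MUL r7, r7, r1: r7=5*8=40
after ADD r6, r6, #4: r6=208+4=212
after SUB r1, r1, #1: r1=8-1=7
CMP r1, #4  (cmp 7,4)
BGT L0: taken
after LDR r7, [r6]: r7=M[212]=26
after XOR r5, r5, r7: r5=20^26=14
after OR r7, r7, #4: r7=26|4=30
after MUL r7, r7, r1: r7=30*7=210
after ADD r6, r6, #4: r6=212+4=216
after SUB r1, r1, #1: r1=7-1=6
CMP r1, #4  (cmp 6,4)
BGT L0: taken
after LDR r7, [r6]: r7=M[216]=6
after XOR r5, r5, r7: r5=14^6=8
after OR r7, r7, #4: r7=6|4=6
after MUL r7, r7, r1: r7=6*6=36
after ADD r6, r6, #4: r6=216+4=220
after SUB r1, r1, #1: r1=6-1=5
CMP r1, #4  (cmp 5,4)
BGT L0: taken
after LDR r7, [r6]: r7=M[220]=2
after XOR r5, r5, r7: r5=8^2=10
after OR r7, r7, #4: r7=2|4=6
after MUL r7, r7, r1: r7=6*5=30
after ADD r6, r6, #4: r6=220+4=224
after SUB r1, r1, #1: r1=5-1=4
CMP r1, #4  (cmp 4,4)
BGT L0: not taken
after SUB r7, r7, #14: r7=30-14=16
halt.
Total executed instructions: 54.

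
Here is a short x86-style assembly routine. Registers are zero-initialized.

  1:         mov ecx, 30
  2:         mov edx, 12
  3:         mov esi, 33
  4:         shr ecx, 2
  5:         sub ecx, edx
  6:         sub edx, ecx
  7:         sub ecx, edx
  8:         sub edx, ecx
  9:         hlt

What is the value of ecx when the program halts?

-22

ecx=30
edx=12
esi=33
ecx=30>>2=7
ecx=7-12=-5
edx=12-(-5)=17
ecx=(-5)-17=-22
edx=17-(-22)=39
halt.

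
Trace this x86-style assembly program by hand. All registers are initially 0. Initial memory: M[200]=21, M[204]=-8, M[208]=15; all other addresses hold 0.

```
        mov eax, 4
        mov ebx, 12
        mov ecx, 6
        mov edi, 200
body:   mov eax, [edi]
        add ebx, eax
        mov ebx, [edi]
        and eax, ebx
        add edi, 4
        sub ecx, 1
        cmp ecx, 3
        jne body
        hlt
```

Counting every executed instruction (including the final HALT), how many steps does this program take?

29

eax=4
ebx=12
ecx=6
edi=200
eax=M[200]=21
ebx=12+21=33
ebx=M[200]=21
eax=21&21=21
edi=200+4=204
ecx=6-1=5
cmp ecx, 3  (cmp 5,3)
jne body: taken
eax=M[204]=-8
ebx=21+(-8)=13
ebx=M[204]=-8
eax=(-8)&(-8)=-8
edi=204+4=208
ecx=5-1=4
cmp ecx, 3  (cmp 4,3)
jne body: taken
eax=M[208]=15
ebx=(-8)+15=7
ebx=M[208]=15
eax=15&15=15
edi=208+4=212
ecx=4-1=3
cmp ecx, 3  (cmp 3,3)
jne body: not taken
halt.
Total executed instructions: 29.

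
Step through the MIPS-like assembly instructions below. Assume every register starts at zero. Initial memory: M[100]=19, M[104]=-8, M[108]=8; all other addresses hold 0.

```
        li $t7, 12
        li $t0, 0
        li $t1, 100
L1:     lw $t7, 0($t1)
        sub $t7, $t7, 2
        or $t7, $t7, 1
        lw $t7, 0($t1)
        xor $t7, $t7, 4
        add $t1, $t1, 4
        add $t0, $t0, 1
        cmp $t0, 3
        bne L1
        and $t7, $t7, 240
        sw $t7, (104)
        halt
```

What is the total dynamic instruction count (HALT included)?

33

li $t7, 12 → $t7=12
li $t0, 0 → $t0=0
li $t1, 100 → $t1=100
lw $t7, 0($t1) → $t7=M[100]=19
sub $t7, $t7, 2 → $t7=19-2=17
or $t7, $t7, 1 → $t7=17|1=17
lw $t7, 0($t1) → $t7=M[100]=19
xor $t7, $t7, 4 → $t7=19^4=23
add $t1, $t1, 4 → $t1=100+4=104
add $t0, $t0, 1 → $t0=0+1=1
cmp $t0, 3  (cmp 1,3)
bne L1: taken
lw $t7, 0($t1) → $t7=M[104]=-8
sub $t7, $t7, 2 → $t7=(-8)-2=-10
or $t7, $t7, 1 → $t7=(-10)|1=-9
lw $t7, 0($t1) → $t7=M[104]=-8
xor $t7, $t7, 4 → $t7=(-8)^4=-4
add $t1, $t1, 4 → $t1=104+4=108
add $t0, $t0, 1 → $t0=1+1=2
cmp $t0, 3  (cmp 2,3)
bne L1: taken
lw $t7, 0($t1) → $t7=M[108]=8
sub $t7, $t7, 2 → $t7=8-2=6
or $t7, $t7, 1 → $t7=6|1=7
lw $t7, 0($t1) → $t7=M[108]=8
xor $t7, $t7, 4 → $t7=8^4=12
add $t1, $t1, 4 → $t1=108+4=112
add $t0, $t0, 1 → $t0=2+1=3
cmp $t0, 3  (cmp 3,3)
bne L1: not taken
and $t7, $t7, 240 → $t7=12&240=0
sw $t7, (104) → M[104]=0
halt.
Total executed instructions: 33.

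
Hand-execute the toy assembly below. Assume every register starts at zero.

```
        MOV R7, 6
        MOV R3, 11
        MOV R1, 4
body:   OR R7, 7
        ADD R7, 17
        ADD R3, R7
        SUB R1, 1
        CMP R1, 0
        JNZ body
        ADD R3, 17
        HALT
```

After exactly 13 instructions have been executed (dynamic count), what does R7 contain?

48

R7=6
R3=11
R1=4
R7=6|7=7
R7=7+17=24
R3=11+24=35
R1=4-1=3
CMP R1, 0  (cmp 3,0)
JNZ body: taken
R7=24|7=31
R7=31+17=48
R3=35+48=83
R1=3-1=2
After step 13: R7 = 48.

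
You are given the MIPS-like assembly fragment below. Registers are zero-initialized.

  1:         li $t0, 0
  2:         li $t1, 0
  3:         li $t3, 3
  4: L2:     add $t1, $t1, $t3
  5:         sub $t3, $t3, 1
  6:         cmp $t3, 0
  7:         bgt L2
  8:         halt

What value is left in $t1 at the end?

6

li $t0, 0 → $t0=0
li $t1, 0 → $t1=0
li $t3, 3 → $t3=3
add $t1, $t1, $t3 → $t1=0+3=3
sub $t3, $t3, 1 → $t3=3-1=2
cmp $t3, 0  (cmp 2,0)
bgt L2: taken
add $t1, $t1, $t3 → $t1=3+2=5
sub $t3, $t3, 1 → $t3=2-1=1
cmp $t3, 0  (cmp 1,0)
bgt L2: taken
add $t1, $t1, $t3 → $t1=5+1=6
sub $t3, $t3, 1 → $t3=1-1=0
cmp $t3, 0  (cmp 0,0)
bgt L2: not taken
halt.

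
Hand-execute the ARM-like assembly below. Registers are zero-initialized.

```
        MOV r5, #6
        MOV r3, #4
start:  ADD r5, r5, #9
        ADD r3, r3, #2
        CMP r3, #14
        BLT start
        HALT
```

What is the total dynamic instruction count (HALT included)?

23

MOV r5, #6 → r5=6
MOV r3, #4 → r3=4
ADD r5, r5, #9 → r5=6+9=15
ADD r3, r3, #2 → r3=4+2=6
CMP r3, #14  (cmp 6,14)
BLT start: taken
ADD r5, r5, #9 → r5=15+9=24
ADD r3, r3, #2 → r3=6+2=8
CMP r3, #14  (cmp 8,14)
BLT start: taken
ADD r5, r5, #9 → r5=24+9=33
ADD r3, r3, #2 → r3=8+2=10
CMP r3, #14  (cmp 10,14)
BLT start: taken
ADD r5, r5, #9 → r5=33+9=42
ADD r3, r3, #2 → r3=10+2=12
CMP r3, #14  (cmp 12,14)
BLT start: taken
ADD r5, r5, #9 → r5=42+9=51
ADD r3, r3, #2 → r3=12+2=14
CMP r3, #14  (cmp 14,14)
BLT start: not taken
halt.
Total executed instructions: 23.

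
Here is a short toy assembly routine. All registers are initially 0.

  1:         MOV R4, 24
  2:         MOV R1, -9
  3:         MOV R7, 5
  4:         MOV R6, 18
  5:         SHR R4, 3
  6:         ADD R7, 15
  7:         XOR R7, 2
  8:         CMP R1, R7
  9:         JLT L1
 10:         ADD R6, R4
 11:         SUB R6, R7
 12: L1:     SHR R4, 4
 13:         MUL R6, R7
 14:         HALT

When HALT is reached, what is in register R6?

MOV R4, 24 → R4=24
MOV R1, -9 → R1=-9
MOV R7, 5 → R7=5
MOV R6, 18 → R6=18
SHR R4, 3 → R4=24>>3=3
ADD R7, 15 → R7=5+15=20
XOR R7, 2 → R7=20^2=22
CMP R1, R7  (cmp -9,22)
JLT L1: taken
SHR R4, 4 → R4=3>>4=0
MUL R6, R7 → R6=18*22=396
halt.

396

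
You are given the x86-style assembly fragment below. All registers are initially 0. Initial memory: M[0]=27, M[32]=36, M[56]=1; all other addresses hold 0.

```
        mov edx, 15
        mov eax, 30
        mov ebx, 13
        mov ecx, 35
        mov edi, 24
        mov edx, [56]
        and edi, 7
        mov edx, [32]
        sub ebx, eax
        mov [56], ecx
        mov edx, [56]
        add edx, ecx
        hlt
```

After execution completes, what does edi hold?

0

edx=15
eax=30
ebx=13
ecx=35
edi=24
edx=M[56]=1
edi=24&7=0
edx=M[32]=36
ebx=13-30=-17
mov [56], ecx → M[56]=35
edx=M[56]=35
edx=35+35=70
halt.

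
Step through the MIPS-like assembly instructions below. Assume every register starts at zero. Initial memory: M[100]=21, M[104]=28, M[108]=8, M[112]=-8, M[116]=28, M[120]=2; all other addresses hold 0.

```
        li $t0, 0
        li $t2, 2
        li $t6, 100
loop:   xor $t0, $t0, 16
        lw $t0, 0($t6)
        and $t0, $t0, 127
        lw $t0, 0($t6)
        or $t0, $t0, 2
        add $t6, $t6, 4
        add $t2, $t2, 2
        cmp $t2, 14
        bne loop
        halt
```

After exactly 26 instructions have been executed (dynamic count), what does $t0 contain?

10

$t0=0
$t2=2
$t6=100
$t0=0^16=16
$t0=M[100]=21
$t0=21&127=21
$t0=M[100]=21
$t0=21|2=23
$t6=100+4=104
$t2=2+2=4
cmp $t2, 14  (cmp 4,14)
bne loop: taken
$t0=23^16=7
$t0=M[104]=28
$t0=28&127=28
$t0=M[104]=28
$t0=28|2=30
$t6=104+4=108
$t2=4+2=6
cmp $t2, 14  (cmp 6,14)
bne loop: taken
$t0=30^16=14
$t0=M[108]=8
$t0=8&127=8
$t0=M[108]=8
$t0=8|2=10
After step 26: $t0 = 10.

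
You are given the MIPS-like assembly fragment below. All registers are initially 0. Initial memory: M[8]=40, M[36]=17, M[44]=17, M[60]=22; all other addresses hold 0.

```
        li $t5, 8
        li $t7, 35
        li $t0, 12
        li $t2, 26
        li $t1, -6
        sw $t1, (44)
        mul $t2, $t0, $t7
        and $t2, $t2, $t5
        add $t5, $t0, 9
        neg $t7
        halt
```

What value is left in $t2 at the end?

0

after li $t5, 8: $t5=8
after li $t7, 35: $t7=35
after li $t0, 12: $t0=12
after li $t2, 26: $t2=26
after li $t1, -6: $t1=-6
sw $t1, (44) → M[44]=-6
after mul $t2, $t0, $t7: $t2=12*35=420
after and $t2, $t2, $t5: $t2=420&8=0
after add $t5, $t0, 9: $t5=12+9=21
after neg $t7: $t7=-(35)=-35
halt.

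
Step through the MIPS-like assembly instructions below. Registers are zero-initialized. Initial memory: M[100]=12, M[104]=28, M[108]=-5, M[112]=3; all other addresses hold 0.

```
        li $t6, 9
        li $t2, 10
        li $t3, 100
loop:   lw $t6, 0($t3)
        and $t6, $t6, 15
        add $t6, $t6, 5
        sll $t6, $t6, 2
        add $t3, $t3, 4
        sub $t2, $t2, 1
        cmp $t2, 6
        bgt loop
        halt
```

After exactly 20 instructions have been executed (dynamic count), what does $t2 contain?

li $t6, 9 → $t6=9
li $t2, 10 → $t2=10
li $t3, 100 → $t3=100
lw $t6, 0($t3) → $t6=M[100]=12
and $t6, $t6, 15 → $t6=12&15=12
add $t6, $t6, 5 → $t6=12+5=17
sll $t6, $t6, 2 → $t6=17<<2=68
add $t3, $t3, 4 → $t3=100+4=104
sub $t2, $t2, 1 → $t2=10-1=9
cmp $t2, 6  (cmp 9,6)
bgt loop: taken
lw $t6, 0($t3) → $t6=M[104]=28
and $t6, $t6, 15 → $t6=28&15=12
add $t6, $t6, 5 → $t6=12+5=17
sll $t6, $t6, 2 → $t6=17<<2=68
add $t3, $t3, 4 → $t3=104+4=108
sub $t2, $t2, 1 → $t2=9-1=8
cmp $t2, 6  (cmp 8,6)
bgt loop: taken
lw $t6, 0($t3) → $t6=M[108]=-5
After step 20: $t2 = 8.

8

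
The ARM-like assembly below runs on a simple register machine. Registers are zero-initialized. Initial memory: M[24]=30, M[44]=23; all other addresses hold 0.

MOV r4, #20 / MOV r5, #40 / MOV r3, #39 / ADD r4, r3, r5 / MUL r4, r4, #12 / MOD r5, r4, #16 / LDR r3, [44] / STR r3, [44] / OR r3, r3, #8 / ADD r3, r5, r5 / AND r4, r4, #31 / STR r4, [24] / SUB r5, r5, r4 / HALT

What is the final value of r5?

-16

MOV r4, #20 → r4=20
MOV r5, #40 → r5=40
MOV r3, #39 → r3=39
ADD r4, r3, r5 → r4=39+40=79
MUL r4, r4, #12 → r4=79*12=948
MOD r5, r4, #16 → r5=948%16=4
LDR r3, [44] → r3=M[44]=23
STR r3, [44] → M[44]=23
OR r3, r3, #8 → r3=23|8=31
ADD r3, r5, r5 → r3=4+4=8
AND r4, r4, #31 → r4=948&31=20
STR r4, [24] → M[24]=20
SUB r5, r5, r4 → r5=4-20=-16
halt.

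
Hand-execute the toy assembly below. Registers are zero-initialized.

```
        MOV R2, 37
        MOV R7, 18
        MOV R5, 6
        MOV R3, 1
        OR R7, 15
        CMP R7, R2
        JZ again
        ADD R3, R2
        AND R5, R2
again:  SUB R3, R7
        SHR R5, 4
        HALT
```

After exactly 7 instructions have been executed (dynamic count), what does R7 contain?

31

after MOV R2, 37: R2=37
after MOV R7, 18: R7=18
after MOV R5, 6: R5=6
after MOV R3, 1: R3=1
after OR R7, 15: R7=18|15=31
CMP R7, R2  (cmp 31,37)
JZ again: not taken
After step 7: R7 = 31.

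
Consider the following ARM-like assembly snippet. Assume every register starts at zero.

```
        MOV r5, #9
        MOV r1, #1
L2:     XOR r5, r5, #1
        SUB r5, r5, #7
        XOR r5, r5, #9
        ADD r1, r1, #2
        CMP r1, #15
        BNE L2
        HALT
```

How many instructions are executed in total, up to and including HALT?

45

r5=9
r1=1
r5=9^1=8
r5=8-7=1
r5=1^9=8
r1=1+2=3
CMP r1, #15  (cmp 3,15)
BNE L2: taken
r5=8^1=9
r5=9-7=2
r5=2^9=11
r1=3+2=5
CMP r1, #15  (cmp 5,15)
BNE L2: taken
r5=11^1=10
r5=10-7=3
r5=3^9=10
r1=5+2=7
CMP r1, #15  (cmp 7,15)
BNE L2: taken
r5=10^1=11
r5=11-7=4
r5=4^9=13
r1=7+2=9
CMP r1, #15  (cmp 9,15)
BNE L2: taken
r5=13^1=12
r5=12-7=5
r5=5^9=12
r1=9+2=11
CMP r1, #15  (cmp 11,15)
BNE L2: taken
r5=12^1=13
r5=13-7=6
r5=6^9=15
r1=11+2=13
CMP r1, #15  (cmp 13,15)
BNE L2: taken
r5=15^1=14
r5=14-7=7
r5=7^9=14
r1=13+2=15
CMP r1, #15  (cmp 15,15)
BNE L2: not taken
halt.
Total executed instructions: 45.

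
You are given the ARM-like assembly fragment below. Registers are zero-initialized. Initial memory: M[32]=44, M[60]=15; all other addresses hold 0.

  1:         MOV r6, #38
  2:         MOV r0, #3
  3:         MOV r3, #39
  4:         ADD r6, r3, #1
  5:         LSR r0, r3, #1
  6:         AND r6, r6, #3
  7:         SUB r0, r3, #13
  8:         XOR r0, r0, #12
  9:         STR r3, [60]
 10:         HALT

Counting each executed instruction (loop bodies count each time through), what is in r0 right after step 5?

19

r6=38
r0=3
r3=39
r6=39+1=40
r0=39>>1=19
After step 5: r0 = 19.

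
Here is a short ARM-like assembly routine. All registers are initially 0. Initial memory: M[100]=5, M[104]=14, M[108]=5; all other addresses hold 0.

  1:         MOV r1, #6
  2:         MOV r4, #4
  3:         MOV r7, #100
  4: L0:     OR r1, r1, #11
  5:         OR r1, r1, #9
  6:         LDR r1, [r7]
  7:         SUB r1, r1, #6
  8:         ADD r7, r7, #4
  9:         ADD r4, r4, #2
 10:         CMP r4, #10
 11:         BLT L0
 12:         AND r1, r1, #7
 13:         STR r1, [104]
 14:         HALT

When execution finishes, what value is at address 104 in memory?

MOV r1, #6 → r1=6
MOV r4, #4 → r4=4
MOV r7, #100 → r7=100
OR r1, r1, #11 → r1=6|11=15
OR r1, r1, #9 → r1=15|9=15
LDR r1, [r7] → r1=M[100]=5
SUB r1, r1, #6 → r1=5-6=-1
ADD r7, r7, #4 → r7=100+4=104
ADD r4, r4, #2 → r4=4+2=6
CMP r4, #10  (cmp 6,10)
BLT L0: taken
OR r1, r1, #11 → r1=(-1)|11=-1
OR r1, r1, #9 → r1=(-1)|9=-1
LDR r1, [r7] → r1=M[104]=14
SUB r1, r1, #6 → r1=14-6=8
ADD r7, r7, #4 → r7=104+4=108
ADD r4, r4, #2 → r4=6+2=8
CMP r4, #10  (cmp 8,10)
BLT L0: taken
OR r1, r1, #11 → r1=8|11=11
OR r1, r1, #9 → r1=11|9=11
LDR r1, [r7] → r1=M[108]=5
SUB r1, r1, #6 → r1=5-6=-1
ADD r7, r7, #4 → r7=108+4=112
ADD r4, r4, #2 → r4=8+2=10
CMP r4, #10  (cmp 10,10)
BLT L0: not taken
AND r1, r1, #7 → r1=(-1)&7=7
STR r1, [104] → M[104]=7
halt.

7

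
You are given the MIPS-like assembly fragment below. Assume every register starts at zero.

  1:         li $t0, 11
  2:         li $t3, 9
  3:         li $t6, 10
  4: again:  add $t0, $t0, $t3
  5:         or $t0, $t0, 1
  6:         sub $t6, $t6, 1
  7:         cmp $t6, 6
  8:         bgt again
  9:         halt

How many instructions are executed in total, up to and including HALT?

after li $t0, 11: $t0=11
after li $t3, 9: $t3=9
after li $t6, 10: $t6=10
after add $t0, $t0, $t3: $t0=11+9=20
after or $t0, $t0, 1: $t0=20|1=21
after sub $t6, $t6, 1: $t6=10-1=9
cmp $t6, 6  (cmp 9,6)
bgt again: taken
after add $t0, $t0, $t3: $t0=21+9=30
after or $t0, $t0, 1: $t0=30|1=31
after sub $t6, $t6, 1: $t6=9-1=8
cmp $t6, 6  (cmp 8,6)
bgt again: taken
after add $t0, $t0, $t3: $t0=31+9=40
after or $t0, $t0, 1: $t0=40|1=41
after sub $t6, $t6, 1: $t6=8-1=7
cmp $t6, 6  (cmp 7,6)
bgt again: taken
after add $t0, $t0, $t3: $t0=41+9=50
after or $t0, $t0, 1: $t0=50|1=51
after sub $t6, $t6, 1: $t6=7-1=6
cmp $t6, 6  (cmp 6,6)
bgt again: not taken
halt.
Total executed instructions: 24.

24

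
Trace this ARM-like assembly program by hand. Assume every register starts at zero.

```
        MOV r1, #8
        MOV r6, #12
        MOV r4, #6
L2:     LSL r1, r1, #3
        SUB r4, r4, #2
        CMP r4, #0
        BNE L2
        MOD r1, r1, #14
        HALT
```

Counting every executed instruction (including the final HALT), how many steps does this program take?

after MOV r1, #8: r1=8
after MOV r6, #12: r6=12
after MOV r4, #6: r4=6
after LSL r1, r1, #3: r1=8<<3=64
after SUB r4, r4, #2: r4=6-2=4
CMP r4, #0  (cmp 4,0)
BNE L2: taken
after LSL r1, r1, #3: r1=64<<3=512
after SUB r4, r4, #2: r4=4-2=2
CMP r4, #0  (cmp 2,0)
BNE L2: taken
after LSL r1, r1, #3: r1=512<<3=4096
after SUB r4, r4, #2: r4=2-2=0
CMP r4, #0  (cmp 0,0)
BNE L2: not taken
after MOD r1, r1, #14: r1=4096%14=8
halt.
Total executed instructions: 17.

17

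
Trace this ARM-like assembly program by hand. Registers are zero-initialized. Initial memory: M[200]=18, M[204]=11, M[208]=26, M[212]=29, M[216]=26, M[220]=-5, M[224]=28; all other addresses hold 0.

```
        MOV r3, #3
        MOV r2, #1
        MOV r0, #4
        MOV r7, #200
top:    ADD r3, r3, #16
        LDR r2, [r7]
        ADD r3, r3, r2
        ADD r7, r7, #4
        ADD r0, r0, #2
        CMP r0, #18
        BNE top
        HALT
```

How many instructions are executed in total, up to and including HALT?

MOV r3, #3 → r3=3
MOV r2, #1 → r2=1
MOV r0, #4 → r0=4
MOV r7, #200 → r7=200
ADD r3, r3, #16 → r3=3+16=19
LDR r2, [r7] → r2=M[200]=18
ADD r3, r3, r2 → r3=19+18=37
ADD r7, r7, #4 → r7=200+4=204
ADD r0, r0, #2 → r0=4+2=6
CMP r0, #18  (cmp 6,18)
BNE top: taken
ADD r3, r3, #16 → r3=37+16=53
LDR r2, [r7] → r2=M[204]=11
ADD r3, r3, r2 → r3=53+11=64
ADD r7, r7, #4 → r7=204+4=208
ADD r0, r0, #2 → r0=6+2=8
CMP r0, #18  (cmp 8,18)
BNE top: taken
ADD r3, r3, #16 → r3=64+16=80
LDR r2, [r7] → r2=M[208]=26
ADD r3, r3, r2 → r3=80+26=106
ADD r7, r7, #4 → r7=208+4=212
ADD r0, r0, #2 → r0=8+2=10
CMP r0, #18  (cmp 10,18)
BNE top: taken
ADD r3, r3, #16 → r3=106+16=122
LDR r2, [r7] → r2=M[212]=29
ADD r3, r3, r2 → r3=122+29=151
ADD r7, r7, #4 → r7=212+4=216
ADD r0, r0, #2 → r0=10+2=12
CMP r0, #18  (cmp 12,18)
BNE top: taken
ADD r3, r3, #16 → r3=151+16=167
LDR r2, [r7] → r2=M[216]=26
ADD r3, r3, r2 → r3=167+26=193
ADD r7, r7, #4 → r7=216+4=220
ADD r0, r0, #2 → r0=12+2=14
CMP r0, #18  (cmp 14,18)
BNE top: taken
ADD r3, r3, #16 → r3=193+16=209
LDR r2, [r7] → r2=M[220]=-5
ADD r3, r3, r2 → r3=209+(-5)=204
ADD r7, r7, #4 → r7=220+4=224
ADD r0, r0, #2 → r0=14+2=16
CMP r0, #18  (cmp 16,18)
BNE top: taken
ADD r3, r3, #16 → r3=204+16=220
LDR r2, [r7] → r2=M[224]=28
ADD r3, r3, r2 → r3=220+28=248
ADD r7, r7, #4 → r7=224+4=228
ADD r0, r0, #2 → r0=16+2=18
CMP r0, #18  (cmp 18,18)
BNE top: not taken
halt.
Total executed instructions: 54.

54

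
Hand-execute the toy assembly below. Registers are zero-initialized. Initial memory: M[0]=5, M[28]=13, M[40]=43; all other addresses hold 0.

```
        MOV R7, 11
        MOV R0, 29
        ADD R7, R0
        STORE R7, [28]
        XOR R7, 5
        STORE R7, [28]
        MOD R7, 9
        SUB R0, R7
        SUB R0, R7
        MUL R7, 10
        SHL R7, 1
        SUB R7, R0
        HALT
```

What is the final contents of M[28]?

45

MOV R7, 11 → R7=11
MOV R0, 29 → R0=29
ADD R7, R0 → R7=11+29=40
STORE R7, [28] → M[28]=40
XOR R7, 5 → R7=40^5=45
STORE R7, [28] → M[28]=45
MOD R7, 9 → R7=45%9=0
SUB R0, R7 → R0=29-0=29
SUB R0, R7 → R0=29-0=29
MUL R7, 10 → R7=0*10=0
SHL R7, 1 → R7=0<<1=0
SUB R7, R0 → R7=0-29=-29
halt.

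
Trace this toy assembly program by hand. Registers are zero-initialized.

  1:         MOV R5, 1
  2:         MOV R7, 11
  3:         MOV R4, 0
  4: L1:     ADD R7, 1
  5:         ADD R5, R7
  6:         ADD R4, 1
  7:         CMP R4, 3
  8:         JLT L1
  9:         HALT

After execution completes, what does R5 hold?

after MOV R5, 1: R5=1
after MOV R7, 11: R7=11
after MOV R4, 0: R4=0
after ADD R7, 1: R7=11+1=12
after ADD R5, R7: R5=1+12=13
after ADD R4, 1: R4=0+1=1
CMP R4, 3  (cmp 1,3)
JLT L1: taken
after ADD R7, 1: R7=12+1=13
after ADD R5, R7: R5=13+13=26
after ADD R4, 1: R4=1+1=2
CMP R4, 3  (cmp 2,3)
JLT L1: taken
after ADD R7, 1: R7=13+1=14
after ADD R5, R7: R5=26+14=40
after ADD R4, 1: R4=2+1=3
CMP R4, 3  (cmp 3,3)
JLT L1: not taken
halt.

40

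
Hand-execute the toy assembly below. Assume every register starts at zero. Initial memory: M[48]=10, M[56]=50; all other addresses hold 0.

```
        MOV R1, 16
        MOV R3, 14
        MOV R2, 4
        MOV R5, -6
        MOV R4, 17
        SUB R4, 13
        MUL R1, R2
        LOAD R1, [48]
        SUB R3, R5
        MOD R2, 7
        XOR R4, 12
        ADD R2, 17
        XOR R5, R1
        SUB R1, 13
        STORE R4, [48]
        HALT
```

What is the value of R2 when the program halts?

MOV R1, 16 → R1=16
MOV R3, 14 → R3=14
MOV R2, 4 → R2=4
MOV R5, -6 → R5=-6
MOV R4, 17 → R4=17
SUB R4, 13 → R4=17-13=4
MUL R1, R2 → R1=16*4=64
LOAD R1, [48] → R1=M[48]=10
SUB R3, R5 → R3=14-(-6)=20
MOD R2, 7 → R2=4%7=4
XOR R4, 12 → R4=4^12=8
ADD R2, 17 → R2=4+17=21
XOR R5, R1 → R5=(-6)^10=-16
SUB R1, 13 → R1=10-13=-3
STORE R4, [48] → M[48]=8
halt.

21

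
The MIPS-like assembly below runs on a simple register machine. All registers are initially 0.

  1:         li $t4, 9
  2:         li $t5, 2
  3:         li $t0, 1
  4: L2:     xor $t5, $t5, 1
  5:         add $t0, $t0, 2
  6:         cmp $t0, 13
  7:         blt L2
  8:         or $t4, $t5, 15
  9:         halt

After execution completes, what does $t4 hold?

15

li $t4, 9 → $t4=9
li $t5, 2 → $t5=2
li $t0, 1 → $t0=1
xor $t5, $t5, 1 → $t5=2^1=3
add $t0, $t0, 2 → $t0=1+2=3
cmp $t0, 13  (cmp 3,13)
blt L2: taken
xor $t5, $t5, 1 → $t5=3^1=2
add $t0, $t0, 2 → $t0=3+2=5
cmp $t0, 13  (cmp 5,13)
blt L2: taken
xor $t5, $t5, 1 → $t5=2^1=3
add $t0, $t0, 2 → $t0=5+2=7
cmp $t0, 13  (cmp 7,13)
blt L2: taken
xor $t5, $t5, 1 → $t5=3^1=2
add $t0, $t0, 2 → $t0=7+2=9
cmp $t0, 13  (cmp 9,13)
blt L2: taken
xor $t5, $t5, 1 → $t5=2^1=3
add $t0, $t0, 2 → $t0=9+2=11
cmp $t0, 13  (cmp 11,13)
blt L2: taken
xor $t5, $t5, 1 → $t5=3^1=2
add $t0, $t0, 2 → $t0=11+2=13
cmp $t0, 13  (cmp 13,13)
blt L2: not taken
or $t4, $t5, 15 → $t4=2|15=15
halt.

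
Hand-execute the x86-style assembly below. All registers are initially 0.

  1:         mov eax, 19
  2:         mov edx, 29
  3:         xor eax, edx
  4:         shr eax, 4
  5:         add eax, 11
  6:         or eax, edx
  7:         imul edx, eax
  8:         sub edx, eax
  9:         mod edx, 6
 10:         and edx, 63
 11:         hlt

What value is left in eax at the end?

after mov eax, 19: eax=19
after mov edx, 29: edx=29
after xor eax, edx: eax=19^29=14
after shr eax, 4: eax=14>>4=0
after add eax, 11: eax=0+11=11
after or eax, edx: eax=11|29=31
after imul edx, eax: edx=29*31=899
after sub edx, eax: edx=899-31=868
after mod edx, 6: edx=868%6=4
after and edx, 63: edx=4&63=4
halt.

31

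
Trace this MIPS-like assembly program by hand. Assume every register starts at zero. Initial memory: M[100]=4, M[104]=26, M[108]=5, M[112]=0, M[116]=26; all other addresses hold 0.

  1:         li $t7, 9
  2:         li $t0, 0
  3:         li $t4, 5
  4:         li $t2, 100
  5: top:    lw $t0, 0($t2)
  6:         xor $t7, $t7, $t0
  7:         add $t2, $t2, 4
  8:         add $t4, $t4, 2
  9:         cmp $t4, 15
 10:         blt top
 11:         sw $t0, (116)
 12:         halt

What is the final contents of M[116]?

$t7=9
$t0=0
$t4=5
$t2=100
$t0=M[100]=4
$t7=9^4=13
$t2=100+4=104
$t4=5+2=7
cmp $t4, 15  (cmp 7,15)
blt top: taken
$t0=M[104]=26
$t7=13^26=23
$t2=104+4=108
$t4=7+2=9
cmp $t4, 15  (cmp 9,15)
blt top: taken
$t0=M[108]=5
$t7=23^5=18
$t2=108+4=112
$t4=9+2=11
cmp $t4, 15  (cmp 11,15)
blt top: taken
$t0=M[112]=0
$t7=18^0=18
$t2=112+4=116
$t4=11+2=13
cmp $t4, 15  (cmp 13,15)
blt top: taken
$t0=M[116]=26
$t7=18^26=8
$t2=116+4=120
$t4=13+2=15
cmp $t4, 15  (cmp 15,15)
blt top: not taken
sw $t0, (116) → M[116]=26
halt.

26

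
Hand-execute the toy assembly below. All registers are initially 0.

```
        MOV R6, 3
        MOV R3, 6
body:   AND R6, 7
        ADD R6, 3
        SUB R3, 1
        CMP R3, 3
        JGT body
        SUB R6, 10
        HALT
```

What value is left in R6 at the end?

R6=3
R3=6
R6=3&7=3
R6=3+3=6
R3=6-1=5
CMP R3, 3  (cmp 5,3)
JGT body: taken
R6=6&7=6
R6=6+3=9
R3=5-1=4
CMP R3, 3  (cmp 4,3)
JGT body: taken
R6=9&7=1
R6=1+3=4
R3=4-1=3
CMP R3, 3  (cmp 3,3)
JGT body: not taken
R6=4-10=-6
halt.

-6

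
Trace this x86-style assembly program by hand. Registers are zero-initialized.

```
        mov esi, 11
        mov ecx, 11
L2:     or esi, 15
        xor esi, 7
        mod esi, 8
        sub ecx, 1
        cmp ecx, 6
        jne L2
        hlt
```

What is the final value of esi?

0

esi=11
ecx=11
esi=11|15=15
esi=15^7=8
esi=8%8=0
ecx=11-1=10
cmp ecx, 6  (cmp 10,6)
jne L2: taken
esi=0|15=15
esi=15^7=8
esi=8%8=0
ecx=10-1=9
cmp ecx, 6  (cmp 9,6)
jne L2: taken
esi=0|15=15
esi=15^7=8
esi=8%8=0
ecx=9-1=8
cmp ecx, 6  (cmp 8,6)
jne L2: taken
esi=0|15=15
esi=15^7=8
esi=8%8=0
ecx=8-1=7
cmp ecx, 6  (cmp 7,6)
jne L2: taken
esi=0|15=15
esi=15^7=8
esi=8%8=0
ecx=7-1=6
cmp ecx, 6  (cmp 6,6)
jne L2: not taken
halt.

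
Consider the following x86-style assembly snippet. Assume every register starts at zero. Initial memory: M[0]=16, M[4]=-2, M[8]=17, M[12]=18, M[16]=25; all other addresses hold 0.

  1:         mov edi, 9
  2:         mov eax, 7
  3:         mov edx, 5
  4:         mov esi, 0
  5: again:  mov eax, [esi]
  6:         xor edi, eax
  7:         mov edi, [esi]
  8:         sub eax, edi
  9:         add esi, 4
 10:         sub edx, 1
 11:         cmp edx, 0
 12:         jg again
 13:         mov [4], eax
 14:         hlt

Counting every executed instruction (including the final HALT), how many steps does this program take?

46

after mov edi, 9: edi=9
after mov eax, 7: eax=7
after mov edx, 5: edx=5
after mov esi, 0: esi=0
after mov eax, [esi]: eax=M[0]=16
after xor edi, eax: edi=9^16=25
after mov edi, [esi]: edi=M[0]=16
after sub eax, edi: eax=16-16=0
after add esi, 4: esi=0+4=4
after sub edx, 1: edx=5-1=4
cmp edx, 0  (cmp 4,0)
jg again: taken
after mov eax, [esi]: eax=M[4]=-2
after xor edi, eax: edi=16^(-2)=-18
after mov edi, [esi]: edi=M[4]=-2
after sub eax, edi: eax=(-2)-(-2)=0
after add esi, 4: esi=4+4=8
after sub edx, 1: edx=4-1=3
cmp edx, 0  (cmp 3,0)
jg again: taken
after mov eax, [esi]: eax=M[8]=17
after xor edi, eax: edi=(-2)^17=-17
after mov edi, [esi]: edi=M[8]=17
after sub eax, edi: eax=17-17=0
after add esi, 4: esi=8+4=12
after sub edx, 1: edx=3-1=2
cmp edx, 0  (cmp 2,0)
jg again: taken
after mov eax, [esi]: eax=M[12]=18
after xor edi, eax: edi=17^18=3
after mov edi, [esi]: edi=M[12]=18
after sub eax, edi: eax=18-18=0
after add esi, 4: esi=12+4=16
after sub edx, 1: edx=2-1=1
cmp edx, 0  (cmp 1,0)
jg again: taken
after mov eax, [esi]: eax=M[16]=25
after xor edi, eax: edi=18^25=11
after mov edi, [esi]: edi=M[16]=25
after sub eax, edi: eax=25-25=0
after add esi, 4: esi=16+4=20
after sub edx, 1: edx=1-1=0
cmp edx, 0  (cmp 0,0)
jg again: not taken
mov [4], eax → M[4]=0
halt.
Total executed instructions: 46.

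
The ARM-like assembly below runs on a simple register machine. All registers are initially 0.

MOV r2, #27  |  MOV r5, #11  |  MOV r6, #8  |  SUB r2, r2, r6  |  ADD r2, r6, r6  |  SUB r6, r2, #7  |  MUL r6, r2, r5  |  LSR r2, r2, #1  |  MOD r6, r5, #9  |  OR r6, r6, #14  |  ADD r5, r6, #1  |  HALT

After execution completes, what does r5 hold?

15

after MOV r2, #27: r2=27
after MOV r5, #11: r5=11
after MOV r6, #8: r6=8
after SUB r2, r2, r6: r2=27-8=19
after ADD r2, r6, r6: r2=8+8=16
after SUB r6, r2, #7: r6=16-7=9
after MUL r6, r2, r5: r6=16*11=176
after LSR r2, r2, #1: r2=16>>1=8
after MOD r6, r5, #9: r6=11%9=2
after OR r6, r6, #14: r6=2|14=14
after ADD r5, r6, #1: r5=14+1=15
halt.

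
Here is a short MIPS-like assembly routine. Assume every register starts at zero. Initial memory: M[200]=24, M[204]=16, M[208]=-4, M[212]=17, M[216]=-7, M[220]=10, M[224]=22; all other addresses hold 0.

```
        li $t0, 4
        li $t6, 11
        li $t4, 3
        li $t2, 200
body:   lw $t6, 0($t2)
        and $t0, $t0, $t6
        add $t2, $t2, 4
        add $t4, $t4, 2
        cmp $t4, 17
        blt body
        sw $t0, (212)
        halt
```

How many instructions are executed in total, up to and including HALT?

48

$t0=4
$t6=11
$t4=3
$t2=200
$t6=M[200]=24
$t0=4&24=0
$t2=200+4=204
$t4=3+2=5
cmp $t4, 17  (cmp 5,17)
blt body: taken
$t6=M[204]=16
$t0=0&16=0
$t2=204+4=208
$t4=5+2=7
cmp $t4, 17  (cmp 7,17)
blt body: taken
$t6=M[208]=-4
$t0=0&(-4)=0
$t2=208+4=212
$t4=7+2=9
cmp $t4, 17  (cmp 9,17)
blt body: taken
$t6=M[212]=17
$t0=0&17=0
$t2=212+4=216
$t4=9+2=11
cmp $t4, 17  (cmp 11,17)
blt body: taken
$t6=M[216]=-7
$t0=0&(-7)=0
$t2=216+4=220
$t4=11+2=13
cmp $t4, 17  (cmp 13,17)
blt body: taken
$t6=M[220]=10
$t0=0&10=0
$t2=220+4=224
$t4=13+2=15
cmp $t4, 17  (cmp 15,17)
blt body: taken
$t6=M[224]=22
$t0=0&22=0
$t2=224+4=228
$t4=15+2=17
cmp $t4, 17  (cmp 17,17)
blt body: not taken
sw $t0, (212) → M[212]=0
halt.
Total executed instructions: 48.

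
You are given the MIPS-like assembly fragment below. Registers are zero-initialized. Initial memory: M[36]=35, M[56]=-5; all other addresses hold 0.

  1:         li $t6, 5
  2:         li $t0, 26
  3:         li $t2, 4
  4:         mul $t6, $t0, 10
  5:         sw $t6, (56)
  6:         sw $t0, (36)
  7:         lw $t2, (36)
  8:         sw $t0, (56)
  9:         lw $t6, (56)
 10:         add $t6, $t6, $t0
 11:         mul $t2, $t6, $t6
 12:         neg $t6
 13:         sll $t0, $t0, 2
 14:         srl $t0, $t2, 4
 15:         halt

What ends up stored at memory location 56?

26

after li $t6, 5: $t6=5
after li $t0, 26: $t0=26
after li $t2, 4: $t2=4
after mul $t6, $t0, 10: $t6=26*10=260
sw $t6, (56) → M[56]=260
sw $t0, (36) → M[36]=26
after lw $t2, (36): $t2=M[36]=26
sw $t0, (56) → M[56]=26
after lw $t6, (56): $t6=M[56]=26
after add $t6, $t6, $t0: $t6=26+26=52
after mul $t2, $t6, $t6: $t2=52*52=2704
after neg $t6: $t6=-(52)=-52
after sll $t0, $t0, 2: $t0=26<<2=104
after srl $t0, $t2, 4: $t0=2704>>4=169
halt.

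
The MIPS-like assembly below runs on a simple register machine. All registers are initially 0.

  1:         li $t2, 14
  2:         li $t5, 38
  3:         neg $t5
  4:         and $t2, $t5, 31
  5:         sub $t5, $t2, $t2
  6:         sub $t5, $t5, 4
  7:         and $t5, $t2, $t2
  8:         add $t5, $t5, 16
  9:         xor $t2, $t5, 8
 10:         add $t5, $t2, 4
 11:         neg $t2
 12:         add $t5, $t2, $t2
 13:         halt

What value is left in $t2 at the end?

after li $t2, 14: $t2=14
after li $t5, 38: $t5=38
after neg $t5: $t5=-(38)=-38
after and $t2, $t5, 31: $t2=(-38)&31=26
after sub $t5, $t2, $t2: $t5=26-26=0
after sub $t5, $t5, 4: $t5=0-4=-4
after and $t5, $t2, $t2: $t5=26&26=26
after add $t5, $t5, 16: $t5=26+16=42
after xor $t2, $t5, 8: $t2=42^8=34
after add $t5, $t2, 4: $t5=34+4=38
after neg $t2: $t2=-(34)=-34
after add $t5, $t2, $t2: $t5=(-34)+(-34)=-68
halt.

-34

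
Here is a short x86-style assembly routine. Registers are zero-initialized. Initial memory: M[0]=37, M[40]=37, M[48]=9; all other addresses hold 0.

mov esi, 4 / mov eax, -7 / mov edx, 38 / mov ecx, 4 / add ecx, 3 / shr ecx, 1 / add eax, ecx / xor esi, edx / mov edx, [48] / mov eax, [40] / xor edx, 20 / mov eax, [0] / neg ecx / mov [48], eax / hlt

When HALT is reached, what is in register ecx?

after mov esi, 4: esi=4
after mov eax, -7: eax=-7
after mov edx, 38: edx=38
after mov ecx, 4: ecx=4
after add ecx, 3: ecx=4+3=7
after shr ecx, 1: ecx=7>>1=3
after add eax, ecx: eax=(-7)+3=-4
after xor esi, edx: esi=4^38=34
after mov edx, [48]: edx=M[48]=9
after mov eax, [40]: eax=M[40]=37
after xor edx, 20: edx=9^20=29
after mov eax, [0]: eax=M[0]=37
after neg ecx: ecx=-(3)=-3
mov [48], eax → M[48]=37
halt.

-3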